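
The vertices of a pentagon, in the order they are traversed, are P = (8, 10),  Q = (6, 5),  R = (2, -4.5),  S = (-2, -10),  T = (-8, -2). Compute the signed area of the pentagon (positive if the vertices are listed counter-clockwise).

-113

P→Q: (8)(5) − (6)(10) = -20
Q→R: (6)(-4.5) − (2)(5) = -37
R→S: (2)(-10) − (-2)(-4.5) = -29
S→T: (-2)(-2) − (-8)(-10) = -76
T→P: (-8)(10) − (8)(-2) = -64
Σ = -226
Signed area = Σ/2 = -113 (negative ⇒ clockwise traversal).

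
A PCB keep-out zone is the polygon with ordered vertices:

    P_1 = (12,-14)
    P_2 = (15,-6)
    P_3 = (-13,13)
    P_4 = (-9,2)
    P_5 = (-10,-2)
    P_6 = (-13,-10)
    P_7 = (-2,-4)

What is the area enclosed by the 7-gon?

Cross-terms: 138, 117, 91, 38, 74, 32, 76  ⇒  Σ = 566
Area = |Σ|/2 = 283.

283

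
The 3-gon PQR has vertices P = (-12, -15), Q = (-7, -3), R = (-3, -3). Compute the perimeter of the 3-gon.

|PQ| = √((5)² + (12)²) = √169 = 13
|QR| = √((4)² + (0)²) = √16 = 4
|RP| = √((-9)² + (-12)²) = √225 = 15
Perimeter = 13 + 4 + 15 = 32.

32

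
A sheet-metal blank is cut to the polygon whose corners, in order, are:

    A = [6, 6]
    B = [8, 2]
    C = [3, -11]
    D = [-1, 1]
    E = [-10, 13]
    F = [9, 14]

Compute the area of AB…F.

Apply the shoelace formula: 2A = Σ (x_i·y_{i+1} − x_{i+1}·y_i), indices taken mod 6.
A→B: (6)(2) − (8)(6) = -36
B→C: (8)(-11) − (3)(2) = -94
C→D: (3)(1) − (-1)(-11) = -8
D→E: (-1)(13) − (-10)(1) = -3
E→F: (-10)(14) − (9)(13) = -257
F→A: (9)(6) − (6)(14) = -30
Σ = -428
Area = |Σ|/2 = 214.

214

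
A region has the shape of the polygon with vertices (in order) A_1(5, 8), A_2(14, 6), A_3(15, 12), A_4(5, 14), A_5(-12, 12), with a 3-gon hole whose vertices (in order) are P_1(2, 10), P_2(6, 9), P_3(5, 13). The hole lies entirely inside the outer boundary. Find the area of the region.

101.5

Outer boundary:
Apply the shoelace (surveyor's) formula: 2A = Σ (x_i·y_{i+1} − x_{i+1}·y_i), indices taken mod 5.
Σ = (-82) + (78) + (150) + (228) + (-156) = 218
Area = |Σ|/2 = 109.
Hole:
Apply the shoelace formula: 2A = Σ (x_i·y_{i+1} − x_{i+1}·y_i), indices taken mod 3.
Cross-terms: -42, 33, 24  ⇒  Σ = 15
Area = |Σ|/2 = 7.5.
Net area = 109 − 7.5 = 101.5.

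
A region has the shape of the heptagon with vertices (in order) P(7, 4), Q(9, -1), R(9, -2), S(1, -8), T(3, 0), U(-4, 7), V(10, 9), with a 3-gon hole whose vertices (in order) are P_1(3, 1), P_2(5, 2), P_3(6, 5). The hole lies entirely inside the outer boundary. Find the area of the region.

Outer boundary:
Apply Gauss's area formula: 2A = Σ (x_i·y_{i+1} − x_{i+1}·y_i), indices taken mod 7.
Σ = (-43) + (-9) + (-70) + (24) + (21) + (-106) + (-23) = -206
Area = |Σ|/2 = 103.
Hole:
Σ = (1) + (13) + (-9) = 5
Area = |Σ|/2 = 2.5.
Net area = 103 − 2.5 = 100.5.

100.5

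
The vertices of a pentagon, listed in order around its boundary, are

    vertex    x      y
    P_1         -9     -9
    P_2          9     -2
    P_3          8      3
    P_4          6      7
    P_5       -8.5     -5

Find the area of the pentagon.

120.5

Σ = (99) + (43) + (38) + (29.5) + (31.5) = 241
Area = |Σ|/2 = 120.5.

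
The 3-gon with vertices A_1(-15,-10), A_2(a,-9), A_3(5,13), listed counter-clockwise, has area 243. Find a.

The doubled signed area Σ (x_i y_{i+1} − x_{i+1} y_i) is linear in a.
With a=0 it equals 325; the coefficient of a is 23 (from the two edges through A_2).
So 23·a + 325 = 2·243 = 486 ⇒ a = 7.

7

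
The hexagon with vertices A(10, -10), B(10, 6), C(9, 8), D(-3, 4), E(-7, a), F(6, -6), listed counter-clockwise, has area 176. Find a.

Write out the shoelace sum; only the two edges meeting at E involve a:
2·Area = [((-3)·a − (-7)·4) + ((-7)·(-6) − 6·a)] + 246
       = -9·a + 316 = 352
⇒ a = -4.

-4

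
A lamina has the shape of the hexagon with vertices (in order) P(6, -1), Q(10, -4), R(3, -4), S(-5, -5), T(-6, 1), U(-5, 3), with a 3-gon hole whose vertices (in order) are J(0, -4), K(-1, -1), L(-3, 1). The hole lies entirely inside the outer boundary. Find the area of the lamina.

67

Outer boundary:
P→Q: (6)(-4) − (10)(-1) = -14
Q→R: (10)(-4) − (3)(-4) = -28
R→S: (3)(-5) − (-5)(-4) = -35
S→T: (-5)(1) − (-6)(-5) = -35
T→U: (-6)(3) − (-5)(1) = -13
U→P: (-5)(-1) − (6)(3) = -13
Σ = -138
Area = |Σ|/2 = 69.
Hole:
Apply Gauss's area formula: 2A = Σ (x_i·y_{i+1} − x_{i+1}·y_i), indices taken mod 3.
Σ = (-4) + (-4) + (12) = 4
Area = |Σ|/2 = 2.
Net area = 69 − 2 = 67.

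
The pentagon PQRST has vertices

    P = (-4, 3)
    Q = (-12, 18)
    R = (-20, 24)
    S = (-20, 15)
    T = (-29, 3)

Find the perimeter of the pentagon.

76

|PQ| = √((-8)² + (15)²) = √289 = 17
|QR| = √((-8)² + (6)²) = √100 = 10
|RS| = √((0)² + (-9)²) = √81 = 9
|ST| = √((-9)² + (-12)²) = √225 = 15
|TP| = √((25)² + (0)²) = √625 = 25
Perimeter = 17 + 10 + 9 + 15 + 25 = 76.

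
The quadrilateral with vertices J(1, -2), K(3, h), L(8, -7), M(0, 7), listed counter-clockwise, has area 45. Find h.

Write out the shoelace sum; only the two edges meeting at K involve h:
2·Area = [(1·h − 3·(-2)) + (3·(-7) − 8·h)] + 49
       = -7·h + 34 = 90
⇒ h = -8.

-8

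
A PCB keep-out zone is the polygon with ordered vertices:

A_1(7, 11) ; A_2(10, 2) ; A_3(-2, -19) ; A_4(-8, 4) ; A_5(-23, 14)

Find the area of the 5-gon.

406.5

Apply the shoelace (surveyor's) formula: 2A = Σ (x_i·y_{i+1} − x_{i+1}·y_i), indices taken mod 5.
A_1→A_2: (7)(2) − (10)(11) = -96
A_2→A_3: (10)(-19) − (-2)(2) = -186
A_3→A_4: (-2)(4) − (-8)(-19) = -160
A_4→A_5: (-8)(14) − (-23)(4) = -20
A_5→A_1: (-23)(11) − (7)(14) = -351
Σ = -813
Area = |Σ|/2 = 406.5.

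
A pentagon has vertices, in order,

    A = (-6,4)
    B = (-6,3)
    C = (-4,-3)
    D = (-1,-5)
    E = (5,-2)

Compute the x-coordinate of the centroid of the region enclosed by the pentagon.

Apply the shoelace formula. First the cross-terms c_i = x_i·y_{i+1} − x_{i+1}·y_i:
  6, 30, 17, 27, 8  ⇒  2A = 88, A = 44.
Then Σ (x_i + x_{i+1})·c_i = -357, so x̄ = -357 / (6·44) = -119/88.

-119/88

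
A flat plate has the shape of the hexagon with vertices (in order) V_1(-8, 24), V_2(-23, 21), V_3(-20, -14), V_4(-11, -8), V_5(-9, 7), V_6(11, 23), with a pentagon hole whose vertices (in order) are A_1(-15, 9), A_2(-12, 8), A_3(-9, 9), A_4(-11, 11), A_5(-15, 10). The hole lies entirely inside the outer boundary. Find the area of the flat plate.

Outer boundary:
Apply Gauss's area formula: 2A = Σ (x_i·y_{i+1} − x_{i+1}·y_i), indices taken mod 6.
Σ = (384) + (742) + (6) + (-149) + (-284) + (448) = 1147
Area = |Σ|/2 = 573.5.
Hole:
Apply the shoelace (surveyor's) formula: 2A = Σ (x_i·y_{i+1} − x_{i+1}·y_i), indices taken mod 5.
A_1→A_2: (-15)(8) − (-12)(9) = -12
A_2→A_3: (-12)(9) − (-9)(8) = -36
A_3→A_4: (-9)(11) − (-11)(9) = 0
A_4→A_5: (-11)(10) − (-15)(11) = 55
A_5→A_1: (-15)(9) − (-15)(10) = 15
Σ = 22
Area = |Σ|/2 = 11.
Net area = 573.5 − 11 = 562.5.

562.5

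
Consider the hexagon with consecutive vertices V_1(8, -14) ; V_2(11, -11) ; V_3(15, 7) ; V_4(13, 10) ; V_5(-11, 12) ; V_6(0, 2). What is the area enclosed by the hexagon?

297.5

Σ = (66) + (242) + (59) + (266) + (-22) + (-16) = 595
Area = |Σ|/2 = 297.5.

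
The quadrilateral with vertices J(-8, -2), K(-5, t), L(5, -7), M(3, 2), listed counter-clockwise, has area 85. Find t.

-8

Write out the shoelace sum; only the two edges meeting at K involve t:
2·Area = [((-8)·t − (-5)·(-2)) + ((-5)·(-7) − 5·t)] + 41
       = -13·t + 66 = 170
⇒ t = -8.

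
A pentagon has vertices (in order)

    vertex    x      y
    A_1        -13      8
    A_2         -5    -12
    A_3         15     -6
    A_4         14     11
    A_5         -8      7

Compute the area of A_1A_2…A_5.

Apply the surveyor's formula: 2A = Σ (x_i·y_{i+1} − x_{i+1}·y_i), indices taken mod 5.
Cross-terms: 196, 210, 249, 186, 27  ⇒  Σ = 868
Area = |Σ|/2 = 434.

434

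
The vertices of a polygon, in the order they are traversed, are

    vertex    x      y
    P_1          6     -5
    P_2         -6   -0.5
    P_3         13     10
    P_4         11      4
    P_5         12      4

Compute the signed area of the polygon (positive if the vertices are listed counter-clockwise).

Apply the shoelace (surveyor's) formula: 2A = Σ (x_i·y_{i+1} − x_{i+1}·y_i), indices taken mod 5.
P_1→P_2: (6)(-0.5) − (-6)(-5) = -33
P_2→P_3: (-6)(10) − (13)(-0.5) = -53.5
P_3→P_4: (13)(4) − (11)(10) = -58
P_4→P_5: (11)(4) − (12)(4) = -4
P_5→P_1: (12)(-5) − (6)(4) = -84
Σ = -232.5
Signed area = Σ/2 = -116.25 (negative ⇒ clockwise traversal).

-116.25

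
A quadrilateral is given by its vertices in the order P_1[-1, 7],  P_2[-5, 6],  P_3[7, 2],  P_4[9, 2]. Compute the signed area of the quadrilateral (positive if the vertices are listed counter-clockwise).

19

Apply Gauss's area formula: 2A = Σ (x_i·y_{i+1} − x_{i+1}·y_i), indices taken mod 4.
Σ = (29) + (-52) + (-4) + (65) = 38
Signed area = Σ/2 = 19 (positive ⇒ counter-clockwise traversal).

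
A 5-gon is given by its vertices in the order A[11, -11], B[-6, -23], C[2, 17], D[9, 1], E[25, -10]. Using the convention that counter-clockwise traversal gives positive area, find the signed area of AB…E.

Apply the shoelace formula: 2A = Σ (x_i·y_{i+1} − x_{i+1}·y_i), indices taken mod 5.
Σ = (-319) + (-56) + (-151) + (-115) + (-165) = -806
Signed area = Σ/2 = -403 (negative ⇒ clockwise traversal).

-403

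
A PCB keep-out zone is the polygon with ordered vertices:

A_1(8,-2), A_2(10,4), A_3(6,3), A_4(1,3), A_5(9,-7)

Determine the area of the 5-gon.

Apply the shoelace formula: 2A = Σ (x_i·y_{i+1} − x_{i+1}·y_i), indices taken mod 5.
Σ = (52) + (6) + (15) + (-34) + (38) = 77
Area = |Σ|/2 = 38.5.

38.5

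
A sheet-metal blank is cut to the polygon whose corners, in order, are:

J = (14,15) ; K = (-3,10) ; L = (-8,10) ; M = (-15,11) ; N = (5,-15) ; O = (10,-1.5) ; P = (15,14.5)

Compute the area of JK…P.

399.5

Cross-terms: 185, 50, 62, 170, 142.5, 167.5, 22  ⇒  Σ = 799
Area = |Σ|/2 = 399.5.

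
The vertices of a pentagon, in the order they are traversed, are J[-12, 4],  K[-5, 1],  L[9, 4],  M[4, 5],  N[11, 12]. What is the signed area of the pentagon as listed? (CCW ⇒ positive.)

Apply the shoelace formula: 2A = Σ (x_i·y_{i+1} − x_{i+1}·y_i), indices taken mod 5.
Cross-terms: 8, -29, 29, -7, 188  ⇒  Σ = 189
Signed area = Σ/2 = 94.5 (positive ⇒ counter-clockwise traversal).

94.5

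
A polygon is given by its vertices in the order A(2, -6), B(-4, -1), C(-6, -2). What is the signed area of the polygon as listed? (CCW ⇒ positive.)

Cross-terms: -26, 2, 40  ⇒  Σ = 16
Signed area = Σ/2 = 8 (positive ⇒ counter-clockwise traversal).

8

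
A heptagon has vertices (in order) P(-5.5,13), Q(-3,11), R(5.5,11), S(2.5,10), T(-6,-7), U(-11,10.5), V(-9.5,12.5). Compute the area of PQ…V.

Cross-terms: -21.5, -93.5, 27.5, 42.5, -140, -37.75, -54.75  ⇒  Σ = -277.5
Area = |Σ|/2 = 138.75.

138.75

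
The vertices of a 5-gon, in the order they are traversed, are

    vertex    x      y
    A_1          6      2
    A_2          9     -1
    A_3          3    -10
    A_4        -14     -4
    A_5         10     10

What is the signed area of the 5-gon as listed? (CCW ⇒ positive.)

A_1→A_2: (6)(-1) − (9)(2) = -24
A_2→A_3: (9)(-10) − (3)(-1) = -87
A_3→A_4: (3)(-4) − (-14)(-10) = -152
A_4→A_5: (-14)(10) − (10)(-4) = -100
A_5→A_1: (10)(2) − (6)(10) = -40
Σ = -403
Signed area = Σ/2 = -201.5 (negative ⇒ clockwise traversal).

-201.5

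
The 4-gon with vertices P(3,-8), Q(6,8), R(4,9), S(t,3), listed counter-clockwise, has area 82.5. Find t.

-4

The doubled signed area Σ (x_i y_{i+1} − x_{i+1} y_i) is linear in t.
With t=0 it equals 97; the coefficient of t is -17 (from the two edges through S).
So -17·t + 97 = 2·82.5 = 165 ⇒ t = -4.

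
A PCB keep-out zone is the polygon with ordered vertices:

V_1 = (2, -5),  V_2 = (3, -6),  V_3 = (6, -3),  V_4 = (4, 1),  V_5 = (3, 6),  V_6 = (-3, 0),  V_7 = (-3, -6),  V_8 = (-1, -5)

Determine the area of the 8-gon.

64.5

Apply the shoelace formula: 2A = Σ (x_i·y_{i+1} − x_{i+1}·y_i), indices taken mod 8.
Σ = (3) + (27) + (18) + (21) + (18) + (18) + (9) + (15) = 129
Area = |Σ|/2 = 64.5.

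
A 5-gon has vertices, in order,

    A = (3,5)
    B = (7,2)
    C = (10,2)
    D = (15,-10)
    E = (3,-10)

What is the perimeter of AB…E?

|AB| = √((4)² + (-3)²) = √25 = 5
|BC| = √((3)² + (0)²) = √9 = 3
|CD| = √((5)² + (-12)²) = √169 = 13
|DE| = √((-12)² + (0)²) = √144 = 12
|EA| = √((0)² + (15)²) = √225 = 15
Perimeter = 5 + 3 + 13 + 12 + 15 = 48.

48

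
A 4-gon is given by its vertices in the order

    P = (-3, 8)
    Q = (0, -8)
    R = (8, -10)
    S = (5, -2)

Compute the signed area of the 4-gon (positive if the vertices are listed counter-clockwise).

Σ = (24) + (64) + (34) + (34) = 156
Signed area = Σ/2 = 78 (positive ⇒ counter-clockwise traversal).

78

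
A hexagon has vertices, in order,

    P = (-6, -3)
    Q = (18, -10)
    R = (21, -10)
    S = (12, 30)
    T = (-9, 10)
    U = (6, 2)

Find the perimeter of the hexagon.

|PQ| = √((24)² + (-7)²) = √625 = 25
|QR| = √((3)² + (0)²) = √9 = 3
|RS| = √((-9)² + (40)²) = √1681 = 41
|ST| = √((-21)² + (-20)²) = √841 = 29
|TU| = √((15)² + (-8)²) = √289 = 17
|UP| = √((-12)² + (-5)²) = √169 = 13
Perimeter = 25 + 3 + 41 + 29 + 17 + 13 = 128.

128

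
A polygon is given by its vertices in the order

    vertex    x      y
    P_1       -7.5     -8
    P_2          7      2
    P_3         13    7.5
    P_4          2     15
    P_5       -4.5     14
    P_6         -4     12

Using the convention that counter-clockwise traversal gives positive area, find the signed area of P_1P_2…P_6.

233.5

Σ = (41) + (26.5) + (180) + (95.5) + (2) + (122) = 467
Signed area = Σ/2 = 233.5 (positive ⇒ counter-clockwise traversal).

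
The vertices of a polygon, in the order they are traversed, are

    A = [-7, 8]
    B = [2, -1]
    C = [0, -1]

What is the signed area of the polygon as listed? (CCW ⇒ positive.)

Σ = (-9) + (-2) + (-7) = -18
Signed area = Σ/2 = -9 (negative ⇒ clockwise traversal).

-9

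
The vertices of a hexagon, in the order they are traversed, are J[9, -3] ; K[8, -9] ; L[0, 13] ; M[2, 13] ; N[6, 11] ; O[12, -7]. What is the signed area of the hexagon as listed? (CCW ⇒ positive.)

Apply the shoelace (surveyor's) formula: 2A = Σ (x_i·y_{i+1} − x_{i+1}·y_i), indices taken mod 6.
Σ = (-57) + (104) + (-26) + (-56) + (-174) + (27) = -182
Signed area = Σ/2 = -91 (negative ⇒ clockwise traversal).

-91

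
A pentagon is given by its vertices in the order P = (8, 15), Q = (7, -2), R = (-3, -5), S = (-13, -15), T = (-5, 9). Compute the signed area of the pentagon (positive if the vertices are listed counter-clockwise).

P→Q: (8)(-2) − (7)(15) = -121
Q→R: (7)(-5) − (-3)(-2) = -41
R→S: (-3)(-15) − (-13)(-5) = -20
S→T: (-13)(9) − (-5)(-15) = -192
T→P: (-5)(15) − (8)(9) = -147
Σ = -521
Signed area = Σ/2 = -260.5 (negative ⇒ clockwise traversal).

-260.5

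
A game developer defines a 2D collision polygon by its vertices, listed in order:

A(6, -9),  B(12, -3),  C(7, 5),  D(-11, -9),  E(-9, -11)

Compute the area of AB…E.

175

Apply the surveyor's formula: 2A = Σ (x_i·y_{i+1} − x_{i+1}·y_i), indices taken mod 5.
Cross-terms: 90, 81, -8, 40, 147  ⇒  Σ = 350
Area = |Σ|/2 = 175.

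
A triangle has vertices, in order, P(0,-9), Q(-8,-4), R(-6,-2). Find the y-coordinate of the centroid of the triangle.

-5

Apply the surveyor's formula. First the cross-terms c_i = x_i·y_{i+1} − x_{i+1}·y_i:
  -72, -8, 54  ⇒  2A = -26, A = -13.
Then Σ (y_i + y_{i+1})·c_i = 390, so ȳ = 390 / (6·(-13)) = -5.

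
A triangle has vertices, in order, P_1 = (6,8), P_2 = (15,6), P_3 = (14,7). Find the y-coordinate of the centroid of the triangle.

7

Apply the shoelace (surveyor's) formula. First the cross-terms c_i = x_i·y_{i+1} − x_{i+1}·y_i:
  -84, 21, 70  ⇒  2A = 7, A = 3.5.
Then Σ (y_i + y_{i+1})·c_i = 147, so ȳ = 147 / (6·3.5) = 7.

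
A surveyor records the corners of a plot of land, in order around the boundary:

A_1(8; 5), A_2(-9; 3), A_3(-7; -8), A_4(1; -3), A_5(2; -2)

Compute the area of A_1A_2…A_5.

A_1→A_2: (8)(3) − (-9)(5) = 69
A_2→A_3: (-9)(-8) − (-7)(3) = 93
A_3→A_4: (-7)(-3) − (1)(-8) = 29
A_4→A_5: (1)(-2) − (2)(-3) = 4
A_5→A_1: (2)(5) − (8)(-2) = 26
Σ = 221
Area = |Σ|/2 = 110.5.

110.5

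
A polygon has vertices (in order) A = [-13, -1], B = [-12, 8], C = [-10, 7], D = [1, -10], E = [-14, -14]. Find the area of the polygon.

Apply the surveyor's formula: 2A = Σ (x_i·y_{i+1} − x_{i+1}·y_i), indices taken mod 5.
A→B: (-13)(8) − (-12)(-1) = -116
B→C: (-12)(7) − (-10)(8) = -4
C→D: (-10)(-10) − (1)(7) = 93
D→E: (1)(-14) − (-14)(-10) = -154
E→A: (-14)(-1) − (-13)(-14) = -168
Σ = -349
Area = |Σ|/2 = 174.5.

174.5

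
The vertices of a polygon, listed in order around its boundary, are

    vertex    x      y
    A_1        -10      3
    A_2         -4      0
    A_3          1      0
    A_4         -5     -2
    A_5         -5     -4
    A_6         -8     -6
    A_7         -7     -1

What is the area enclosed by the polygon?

23.5

Apply the shoelace (surveyor's) formula: 2A = Σ (x_i·y_{i+1} − x_{i+1}·y_i), indices taken mod 7.
Σ = (12) + (0) + (-2) + (10) + (-2) + (-34) + (-31) = -47
Area = |Σ|/2 = 23.5.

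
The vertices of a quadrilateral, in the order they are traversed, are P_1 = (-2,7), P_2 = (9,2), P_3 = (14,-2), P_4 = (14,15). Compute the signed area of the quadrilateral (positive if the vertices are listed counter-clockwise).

126.5

Apply Gauss's area formula: 2A = Σ (x_i·y_{i+1} − x_{i+1}·y_i), indices taken mod 4.
Σ = (-67) + (-46) + (238) + (128) = 253
Signed area = Σ/2 = 126.5 (positive ⇒ counter-clockwise traversal).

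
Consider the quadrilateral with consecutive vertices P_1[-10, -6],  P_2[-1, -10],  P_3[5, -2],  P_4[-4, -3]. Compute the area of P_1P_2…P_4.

58.5

Apply the shoelace (surveyor's) formula: 2A = Σ (x_i·y_{i+1} − x_{i+1}·y_i), indices taken mod 4.
Σ = (94) + (52) + (-23) + (-6) = 117
Area = |Σ|/2 = 58.5.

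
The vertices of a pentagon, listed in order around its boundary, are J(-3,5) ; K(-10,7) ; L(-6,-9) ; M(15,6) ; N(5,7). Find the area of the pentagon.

190.5

Apply the shoelace formula: 2A = Σ (x_i·y_{i+1} − x_{i+1}·y_i), indices taken mod 5.
Σ = (29) + (132) + (99) + (75) + (46) = 381
Area = |Σ|/2 = 190.5.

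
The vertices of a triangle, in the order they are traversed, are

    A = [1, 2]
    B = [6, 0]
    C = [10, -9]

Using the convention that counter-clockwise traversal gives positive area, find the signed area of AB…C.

Σ = (-12) + (-54) + (29) = -37
Signed area = Σ/2 = -18.5 (negative ⇒ clockwise traversal).

-18.5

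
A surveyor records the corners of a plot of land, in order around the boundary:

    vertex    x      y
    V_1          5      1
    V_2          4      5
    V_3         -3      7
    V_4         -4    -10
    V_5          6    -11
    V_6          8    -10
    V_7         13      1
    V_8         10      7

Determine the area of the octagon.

224

Apply Gauss's area formula: 2A = Σ (x_i·y_{i+1} − x_{i+1}·y_i), indices taken mod 8.
Σ = (21) + (43) + (58) + (104) + (28) + (138) + (81) + (-25) = 448
Area = |Σ|/2 = 224.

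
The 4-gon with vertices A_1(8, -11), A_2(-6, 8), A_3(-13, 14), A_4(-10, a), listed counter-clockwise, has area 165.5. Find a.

-3

The doubled signed area Σ (x_i y_{i+1} − x_{i+1} y_i) is linear in a.
With a=0 it equals 268; the coefficient of a is -21 (from the two edges through A_4).
So -21·a + 268 = 2·165.5 = 331 ⇒ a = -3.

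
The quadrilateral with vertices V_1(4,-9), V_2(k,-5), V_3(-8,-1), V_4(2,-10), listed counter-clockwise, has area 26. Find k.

1

The doubled signed area Σ (x_i y_{i+1} − x_{i+1} y_i) is linear in k.
With k=0 it equals 44; the coefficient of k is 8 (from the two edges through V_2).
So 8·k + 44 = 2·26 = 52 ⇒ k = 1.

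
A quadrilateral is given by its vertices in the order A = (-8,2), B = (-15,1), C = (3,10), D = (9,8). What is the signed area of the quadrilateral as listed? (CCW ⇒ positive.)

-57.5

Σ = (22) + (-153) + (-66) + (82) = -115
Signed area = Σ/2 = -57.5 (negative ⇒ clockwise traversal).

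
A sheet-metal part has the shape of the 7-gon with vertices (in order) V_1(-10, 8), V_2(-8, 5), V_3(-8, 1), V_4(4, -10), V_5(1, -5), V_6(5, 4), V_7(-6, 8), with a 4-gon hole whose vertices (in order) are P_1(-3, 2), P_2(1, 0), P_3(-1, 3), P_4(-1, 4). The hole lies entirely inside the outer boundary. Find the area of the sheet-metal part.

113.5

Outer boundary:
Cross-terms: 14, 32, 76, -10, 29, 64, 32  ⇒  Σ = 237
Area = |Σ|/2 = 118.5.
Hole:
Apply Gauss's area formula: 2A = Σ (x_i·y_{i+1} − x_{i+1}·y_i), indices taken mod 4.
Cross-terms: -2, 3, -1, 10  ⇒  Σ = 10
Area = |Σ|/2 = 5.
Net area = 118.5 − 5 = 113.5.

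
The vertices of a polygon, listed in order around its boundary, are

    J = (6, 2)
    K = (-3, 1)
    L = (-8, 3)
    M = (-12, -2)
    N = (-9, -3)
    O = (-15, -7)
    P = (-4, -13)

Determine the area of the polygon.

Apply the surveyor's formula: 2A = Σ (x_i·y_{i+1} − x_{i+1}·y_i), indices taken mod 7.
Σ = (12) + (-1) + (52) + (18) + (18) + (167) + (70) = 336
Area = |Σ|/2 = 168.

168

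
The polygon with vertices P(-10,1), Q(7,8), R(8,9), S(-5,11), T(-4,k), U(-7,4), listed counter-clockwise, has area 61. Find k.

8

Write out the shoelace sum; only the two edges meeting at T involve k:
2·Area = [((-5)·k − (-4)·11) + ((-4)·4 − (-7)·k)] + 78
       = 2·k + 106 = 122
⇒ k = 8.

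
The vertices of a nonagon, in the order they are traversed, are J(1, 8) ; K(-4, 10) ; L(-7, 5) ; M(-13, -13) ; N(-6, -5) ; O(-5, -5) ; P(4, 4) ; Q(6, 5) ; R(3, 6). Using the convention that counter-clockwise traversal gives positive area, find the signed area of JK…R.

Σ = (42) + (50) + (156) + (-13) + (5) + (0) + (-4) + (21) + (18) = 275
Signed area = Σ/2 = 137.5 (positive ⇒ counter-clockwise traversal).

137.5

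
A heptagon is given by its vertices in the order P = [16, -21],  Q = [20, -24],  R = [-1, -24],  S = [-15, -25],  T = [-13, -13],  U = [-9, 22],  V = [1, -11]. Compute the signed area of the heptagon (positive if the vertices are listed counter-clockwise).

Cross-terms: 36, -504, -335, -130, -403, 77, 155  ⇒  Σ = -1104
Signed area = Σ/2 = -552 (negative ⇒ clockwise traversal).

-552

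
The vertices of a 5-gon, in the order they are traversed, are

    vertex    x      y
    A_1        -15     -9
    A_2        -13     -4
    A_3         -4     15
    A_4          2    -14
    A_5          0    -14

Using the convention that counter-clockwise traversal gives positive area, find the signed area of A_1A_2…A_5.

-240

Apply Gauss's area formula: 2A = Σ (x_i·y_{i+1} − x_{i+1}·y_i), indices taken mod 5.
Cross-terms: -57, -211, 26, -28, -210  ⇒  Σ = -480
Signed area = Σ/2 = -240 (negative ⇒ clockwise traversal).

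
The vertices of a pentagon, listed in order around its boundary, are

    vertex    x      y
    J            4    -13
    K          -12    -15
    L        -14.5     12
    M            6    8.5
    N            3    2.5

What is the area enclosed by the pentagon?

416.125

Σ = (-216) + (-361.5) + (-195.25) + (-10.5) + (-49) = -832.25
Area = |Σ|/2 = 416.125.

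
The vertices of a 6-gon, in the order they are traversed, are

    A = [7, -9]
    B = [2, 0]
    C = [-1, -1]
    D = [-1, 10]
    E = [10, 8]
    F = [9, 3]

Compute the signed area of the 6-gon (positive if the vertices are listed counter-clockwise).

Σ = (18) + (-2) + (-11) + (-108) + (-42) + (-102) = -247
Signed area = Σ/2 = -123.5 (negative ⇒ clockwise traversal).

-123.5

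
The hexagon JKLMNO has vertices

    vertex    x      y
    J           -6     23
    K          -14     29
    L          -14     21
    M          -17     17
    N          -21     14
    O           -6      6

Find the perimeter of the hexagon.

62

|JK| = √((-8)² + (6)²) = √100 = 10
|KL| = √((0)² + (-8)²) = √64 = 8
|LM| = √((-3)² + (-4)²) = √25 = 5
|MN| = √((-4)² + (-3)²) = √25 = 5
|NO| = √((15)² + (-8)²) = √289 = 17
|OJ| = √((0)² + (17)²) = √289 = 17
Perimeter = 10 + 8 + 5 + 5 + 17 + 17 = 62.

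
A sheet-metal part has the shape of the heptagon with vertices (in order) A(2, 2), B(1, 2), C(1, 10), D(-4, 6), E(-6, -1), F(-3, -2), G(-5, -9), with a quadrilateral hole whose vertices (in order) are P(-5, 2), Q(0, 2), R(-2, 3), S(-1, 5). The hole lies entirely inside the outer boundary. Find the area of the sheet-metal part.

Outer boundary:
Σ = (2) + (8) + (46) + (40) + (9) + (17) + (8) = 130
Area = |Σ|/2 = 65.
Hole:
Σ = (-10) + (4) + (-7) + (23) = 10
Area = |Σ|/2 = 5.
Net area = 65 − 5 = 60.

60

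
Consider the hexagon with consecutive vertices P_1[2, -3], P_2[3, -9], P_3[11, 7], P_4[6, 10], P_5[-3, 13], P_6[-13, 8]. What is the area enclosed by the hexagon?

Apply the shoelace formula: 2A = Σ (x_i·y_{i+1} − x_{i+1}·y_i), indices taken mod 6.
Cross-terms: -9, 120, 68, 108, 145, 23  ⇒  Σ = 455
Area = |Σ|/2 = 227.5.

227.5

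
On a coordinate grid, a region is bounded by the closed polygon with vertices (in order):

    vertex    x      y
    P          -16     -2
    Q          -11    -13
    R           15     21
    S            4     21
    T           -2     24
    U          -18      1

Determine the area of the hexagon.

Apply the shoelace formula: 2A = Σ (x_i·y_{i+1} − x_{i+1}·y_i), indices taken mod 6.
Cross-terms: 186, -36, 231, 138, 430, 52  ⇒  Σ = 1001
Area = |Σ|/2 = 500.5.

500.5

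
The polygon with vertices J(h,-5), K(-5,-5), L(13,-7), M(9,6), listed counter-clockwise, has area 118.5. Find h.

Write out the shoelace sum; only the two edges meeting at J involve h:
2·Area = [(9·(-5) − h·6) + (h·(-5) − (-5)·(-5))] + 241
       = -11·h + 171 = 237
⇒ h = -6.

-6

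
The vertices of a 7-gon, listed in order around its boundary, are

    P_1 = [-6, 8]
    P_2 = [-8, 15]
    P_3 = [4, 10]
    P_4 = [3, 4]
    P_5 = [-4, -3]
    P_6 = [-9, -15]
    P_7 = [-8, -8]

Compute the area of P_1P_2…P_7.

Apply the surveyor's formula: 2A = Σ (x_i·y_{i+1} − x_{i+1}·y_i), indices taken mod 7.
Σ = (-26) + (-140) + (-14) + (7) + (33) + (-48) + (-112) = -300
Area = |Σ|/2 = 150.

150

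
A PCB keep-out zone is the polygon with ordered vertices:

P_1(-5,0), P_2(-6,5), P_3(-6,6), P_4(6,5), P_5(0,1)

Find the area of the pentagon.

Apply the shoelace (surveyor's) formula: 2A = Σ (x_i·y_{i+1} − x_{i+1}·y_i), indices taken mod 5.
Σ = (-25) + (-6) + (-66) + (6) + (5) = -86
Area = |Σ|/2 = 43.

43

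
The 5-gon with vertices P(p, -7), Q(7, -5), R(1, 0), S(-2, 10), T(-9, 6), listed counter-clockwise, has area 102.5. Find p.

The doubled signed area Σ (x_i y_{i+1} − x_{i+1} y_i) is linear in p.
With p=0 it equals 205; the coefficient of p is -11 (from the two edges through P).
So -11·p + 205 = 2·102.5 = 205 ⇒ p = 0.

0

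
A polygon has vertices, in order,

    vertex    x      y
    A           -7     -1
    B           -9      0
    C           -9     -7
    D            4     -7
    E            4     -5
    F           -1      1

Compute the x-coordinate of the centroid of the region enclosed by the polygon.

-181/60

Apply the surveyor's formula. First the cross-terms c_i = x_i·y_{i+1} − x_{i+1}·y_i:
  -9, 63, 91, 8, -1, 8  ⇒  2A = 160, A = 80.
Then Σ (x_i + x_{i+1})·c_i = -1448, so x̄ = -1448 / (6·80) = -181/60.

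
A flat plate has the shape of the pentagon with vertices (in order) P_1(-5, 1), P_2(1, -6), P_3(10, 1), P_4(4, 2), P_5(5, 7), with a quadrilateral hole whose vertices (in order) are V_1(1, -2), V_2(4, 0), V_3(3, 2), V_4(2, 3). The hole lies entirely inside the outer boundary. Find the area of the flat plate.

75

Outer boundary:
Apply the shoelace (surveyor's) formula: 2A = Σ (x_i·y_{i+1} − x_{i+1}·y_i), indices taken mod 5.
Cross-terms: 29, 61, 16, 18, 40  ⇒  Σ = 164
Area = |Σ|/2 = 82.
Hole:
Cross-terms: 8, 8, 5, -7  ⇒  Σ = 14
Area = |Σ|/2 = 7.
Net area = 82 − 7 = 75.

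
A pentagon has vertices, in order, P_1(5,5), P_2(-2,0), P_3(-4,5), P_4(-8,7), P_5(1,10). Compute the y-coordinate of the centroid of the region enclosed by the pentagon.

Apply Gauss's area formula. First the cross-terms c_i = x_i·y_{i+1} − x_{i+1}·y_i:
  10, -10, 12, -87, -45  ⇒  2A = -120, A = -60.
Then Σ (y_i + y_{i+1})·c_i = -2010, so ȳ = -2010 / (6·(-60)) = 67/12.

67/12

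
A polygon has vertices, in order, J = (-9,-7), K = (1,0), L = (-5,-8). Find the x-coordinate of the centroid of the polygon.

Apply the shoelace formula. First the cross-terms c_i = x_i·y_{i+1} − x_{i+1}·y_i:
  7, -8, -37  ⇒  2A = -38, A = -19.
Then Σ (x_i + x_{i+1})·c_i = 494, so x̄ = 494 / (6·(-19)) = -13/3.

-13/3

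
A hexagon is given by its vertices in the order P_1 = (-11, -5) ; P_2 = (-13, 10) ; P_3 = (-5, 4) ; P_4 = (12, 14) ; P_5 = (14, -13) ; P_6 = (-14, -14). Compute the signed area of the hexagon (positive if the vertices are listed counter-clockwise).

-554.5

Apply Gauss's area formula: 2A = Σ (x_i·y_{i+1} − x_{i+1}·y_i), indices taken mod 6.
P_1→P_2: (-11)(10) − (-13)(-5) = -175
P_2→P_3: (-13)(4) − (-5)(10) = -2
P_3→P_4: (-5)(14) − (12)(4) = -118
P_4→P_5: (12)(-13) − (14)(14) = -352
P_5→P_6: (14)(-14) − (-14)(-13) = -378
P_6→P_1: (-14)(-5) − (-11)(-14) = -84
Σ = -1109
Signed area = Σ/2 = -554.5 (negative ⇒ clockwise traversal).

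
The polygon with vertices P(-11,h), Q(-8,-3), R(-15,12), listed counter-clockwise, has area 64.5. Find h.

The doubled signed area Σ (x_i y_{i+1} − x_{i+1} y_i) is linear in h.
With h=0 it equals 24; the coefficient of h is -7 (from the two edges through P).
So -7·h + 24 = 2·64.5 = 129 ⇒ h = -15.

-15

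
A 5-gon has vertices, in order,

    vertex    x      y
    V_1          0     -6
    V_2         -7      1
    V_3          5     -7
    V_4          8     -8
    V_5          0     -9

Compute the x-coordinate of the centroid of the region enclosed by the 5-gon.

1

Apply Gauss's area formula. First the cross-terms c_i = x_i·y_{i+1} − x_{i+1}·y_i:
  -42, 44, 16, -72, 0  ⇒  2A = -54, A = -27.
Then Σ (x_i + x_{i+1})·c_i = -162, so x̄ = -162 / (6·(-27)) = 1.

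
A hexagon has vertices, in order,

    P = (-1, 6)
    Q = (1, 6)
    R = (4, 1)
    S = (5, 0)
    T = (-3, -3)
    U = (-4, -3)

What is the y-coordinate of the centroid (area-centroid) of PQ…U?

Apply the surveyor's formula. First the cross-terms c_i = x_i·y_{i+1} − x_{i+1}·y_i:
  -12, -23, -5, -15, -3, -27  ⇒  2A = -85, A = -42.5.
Then Σ (y_i + y_{i+1})·c_i = -328, so ȳ = -328 / (6·(-42.5)) = 328/255.

328/255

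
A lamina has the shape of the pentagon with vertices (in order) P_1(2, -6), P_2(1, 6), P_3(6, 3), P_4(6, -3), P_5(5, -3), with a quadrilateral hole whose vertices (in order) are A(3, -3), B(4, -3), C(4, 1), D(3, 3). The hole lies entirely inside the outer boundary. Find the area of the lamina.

34

Outer boundary:
Cross-terms: 18, -33, -36, -3, -24  ⇒  Σ = -78
Area = |Σ|/2 = 39.
Hole:
Cross-terms: 3, 16, 9, -18  ⇒  Σ = 10
Area = |Σ|/2 = 5.
Net area = 39 − 5 = 34.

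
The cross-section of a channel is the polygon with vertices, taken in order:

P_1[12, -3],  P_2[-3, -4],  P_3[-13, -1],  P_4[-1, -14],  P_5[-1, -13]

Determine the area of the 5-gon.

Apply the shoelace formula: 2A = Σ (x_i·y_{i+1} − x_{i+1}·y_i), indices taken mod 5.
Σ = (-57) + (-49) + (181) + (-1) + (159) = 233
Area = |Σ|/2 = 116.5.

116.5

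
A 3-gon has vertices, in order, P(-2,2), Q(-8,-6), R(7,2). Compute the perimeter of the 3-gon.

36

|PQ| = √((-6)² + (-8)²) = √100 = 10
|QR| = √((15)² + (8)²) = √289 = 17
|RP| = √((-9)² + (0)²) = √81 = 9
Perimeter = 10 + 17 + 9 = 36.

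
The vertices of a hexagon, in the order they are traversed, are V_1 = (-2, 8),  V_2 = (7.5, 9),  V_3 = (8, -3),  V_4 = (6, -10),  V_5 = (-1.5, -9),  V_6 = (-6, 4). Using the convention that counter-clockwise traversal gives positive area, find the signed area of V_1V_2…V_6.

Cross-terms: -78, -94.5, -62, -69, -60, -40  ⇒  Σ = -403.5
Signed area = Σ/2 = -201.75 (negative ⇒ clockwise traversal).

-201.75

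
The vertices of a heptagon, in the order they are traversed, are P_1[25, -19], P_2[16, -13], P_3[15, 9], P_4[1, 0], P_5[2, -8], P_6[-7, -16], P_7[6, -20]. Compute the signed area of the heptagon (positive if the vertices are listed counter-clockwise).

Σ = (-21) + (339) + (-9) + (-8) + (-88) + (236) + (386) = 835
Signed area = Σ/2 = 417.5 (positive ⇒ counter-clockwise traversal).

417.5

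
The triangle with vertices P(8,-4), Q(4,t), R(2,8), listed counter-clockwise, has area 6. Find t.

6

The doubled signed area Σ (x_i y_{i+1} − x_{i+1} y_i) is linear in t.
With t=0 it equals -24; the coefficient of t is 6 (from the two edges through Q).
So 6·t + -24 = 2·6 = 12 ⇒ t = 6.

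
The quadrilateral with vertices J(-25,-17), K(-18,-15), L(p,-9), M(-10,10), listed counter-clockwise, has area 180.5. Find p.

The doubled signed area Σ (x_i y_{i+1} − x_{i+1} y_i) is linear in p.
With p=0 it equals 561; the coefficient of p is 25 (from the two edges through L).
So 25·p + 561 = 2·180.5 = 361 ⇒ p = -8.

-8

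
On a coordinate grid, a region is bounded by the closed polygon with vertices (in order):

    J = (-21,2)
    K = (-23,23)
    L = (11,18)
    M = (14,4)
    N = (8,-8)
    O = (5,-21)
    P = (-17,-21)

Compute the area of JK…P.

Apply the shoelace (surveyor's) formula: 2A = Σ (x_i·y_{i+1} − x_{i+1}·y_i), indices taken mod 7.
Cross-terms: -437, -667, -208, -144, -128, -462, -475  ⇒  Σ = -2521
Area = |Σ|/2 = 1260.5.

1260.5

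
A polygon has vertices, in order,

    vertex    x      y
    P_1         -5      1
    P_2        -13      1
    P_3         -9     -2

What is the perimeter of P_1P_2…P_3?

18

|P_1P_2| = √((-8)² + (0)²) = √64 = 8
|P_2P_3| = √((4)² + (-3)²) = √25 = 5
|P_3P_1| = √((4)² + (3)²) = √25 = 5
Perimeter = 8 + 5 + 5 = 18.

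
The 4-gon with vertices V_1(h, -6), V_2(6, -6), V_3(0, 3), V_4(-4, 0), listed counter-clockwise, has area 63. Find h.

Write out the shoelace sum; only the two edges meeting at V_1 involve h:
2·Area = [((-4)·(-6) − h·0) + (h·(-6) − 6·(-6))] + 30
       = -6·h + 90 = 126
⇒ h = -6.

-6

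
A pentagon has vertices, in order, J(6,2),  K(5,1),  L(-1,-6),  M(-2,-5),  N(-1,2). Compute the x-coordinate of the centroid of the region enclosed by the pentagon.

Apply Gauss's area formula. First the cross-terms c_i = x_i·y_{i+1} − x_{i+1}·y_i:
  -4, -29, -7, -9, -14  ⇒  2A = -63, A = -31.5.
Then Σ (x_i + x_{i+1})·c_i = -182, so x̄ = -182 / (6·(-31.5)) = 26/27.

26/27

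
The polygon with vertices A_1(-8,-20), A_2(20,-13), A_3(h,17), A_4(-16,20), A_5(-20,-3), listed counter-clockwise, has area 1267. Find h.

Write out the shoelace sum; only the two edges meeting at A_3 involve h:
2·Area = [(20·17 − h·(-13)) + (h·20 − (-16)·17)] + 1328
       = 33·h + 1940 = 2534
⇒ h = 18.

18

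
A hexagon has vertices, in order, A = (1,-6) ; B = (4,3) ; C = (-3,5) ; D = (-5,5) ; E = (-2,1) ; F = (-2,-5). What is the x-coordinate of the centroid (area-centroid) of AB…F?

-4/75

Apply Gauss's area formula. First the cross-terms c_i = x_i·y_{i+1} − x_{i+1}·y_i:
  27, 29, 10, 5, 12, 17  ⇒  2A = 100, A = 50.
Then Σ (x_i + x_{i+1})·c_i = -16, so x̄ = -16 / (6·50) = -4/75.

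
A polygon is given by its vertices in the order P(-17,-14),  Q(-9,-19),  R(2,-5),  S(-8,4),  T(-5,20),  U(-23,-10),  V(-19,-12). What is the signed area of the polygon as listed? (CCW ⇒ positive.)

383

Apply the surveyor's formula: 2A = Σ (x_i·y_{i+1} − x_{i+1}·y_i), indices taken mod 7.
Σ = (197) + (83) + (-32) + (-140) + (510) + (86) + (62) = 766
Signed area = Σ/2 = 383 (positive ⇒ counter-clockwise traversal).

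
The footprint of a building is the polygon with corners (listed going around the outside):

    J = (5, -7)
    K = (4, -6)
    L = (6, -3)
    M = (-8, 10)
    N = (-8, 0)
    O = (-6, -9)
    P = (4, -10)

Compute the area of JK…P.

Apply the surveyor's formula: 2A = Σ (x_i·y_{i+1} − x_{i+1}·y_i), indices taken mod 7.
Σ = (-2) + (24) + (36) + (80) + (72) + (96) + (22) = 328
Area = |Σ|/2 = 164.

164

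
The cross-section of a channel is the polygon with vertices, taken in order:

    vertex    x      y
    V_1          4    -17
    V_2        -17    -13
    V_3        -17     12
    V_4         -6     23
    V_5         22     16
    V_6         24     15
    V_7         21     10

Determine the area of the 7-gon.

1106.5

Σ = (-341) + (-425) + (-319) + (-602) + (-54) + (-75) + (-397) = -2213
Area = |Σ|/2 = 1106.5.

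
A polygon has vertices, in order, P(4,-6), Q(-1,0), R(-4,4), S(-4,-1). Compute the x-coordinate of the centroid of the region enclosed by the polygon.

-79/57

Apply the shoelace formula. First the cross-terms c_i = x_i·y_{i+1} − x_{i+1}·y_i:
  -6, -4, 20, 28  ⇒  2A = 38, A = 19.
Then Σ (x_i + x_{i+1})·c_i = -158, so x̄ = -158 / (6·19) = -79/57.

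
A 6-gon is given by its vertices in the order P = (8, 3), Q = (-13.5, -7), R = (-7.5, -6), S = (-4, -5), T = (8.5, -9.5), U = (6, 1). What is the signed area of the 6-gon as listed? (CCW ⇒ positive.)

Apply Gauss's area formula: 2A = Σ (x_i·y_{i+1} − x_{i+1}·y_i), indices taken mod 6.
Cross-terms: -15.5, 28.5, 13.5, 80.5, 65.5, 10  ⇒  Σ = 182.5
Signed area = Σ/2 = 91.25 (positive ⇒ counter-clockwise traversal).

91.25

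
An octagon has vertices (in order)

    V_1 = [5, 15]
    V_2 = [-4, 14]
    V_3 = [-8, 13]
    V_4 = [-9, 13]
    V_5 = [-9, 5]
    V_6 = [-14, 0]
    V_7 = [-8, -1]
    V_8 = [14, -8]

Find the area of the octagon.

343.5

Cross-terms: 130, 60, 13, 72, 70, 14, 78, 250  ⇒  Σ = 687
Area = |Σ|/2 = 343.5.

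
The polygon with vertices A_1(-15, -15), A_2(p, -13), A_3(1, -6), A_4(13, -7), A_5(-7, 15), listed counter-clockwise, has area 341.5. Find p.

-8

Write out the shoelace sum; only the two edges meeting at A_2 involve p:
2·Area = [((-15)·(-13) − p·(-15)) + (p·(-6) − 1·(-13))] + 547
       = 9·p + 755 = 683
⇒ p = -8.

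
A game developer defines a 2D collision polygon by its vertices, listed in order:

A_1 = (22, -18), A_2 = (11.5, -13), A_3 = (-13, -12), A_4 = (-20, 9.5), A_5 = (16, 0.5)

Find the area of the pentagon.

605.25

Apply the shoelace (surveyor's) formula: 2A = Σ (x_i·y_{i+1} − x_{i+1}·y_i), indices taken mod 5.
A_1→A_2: (22)(-13) − (11.5)(-18) = -79
A_2→A_3: (11.5)(-12) − (-13)(-13) = -307
A_3→A_4: (-13)(9.5) − (-20)(-12) = -363.5
A_4→A_5: (-20)(0.5) − (16)(9.5) = -162
A_5→A_1: (16)(-18) − (22)(0.5) = -299
Σ = -1210.5
Area = |Σ|/2 = 605.25.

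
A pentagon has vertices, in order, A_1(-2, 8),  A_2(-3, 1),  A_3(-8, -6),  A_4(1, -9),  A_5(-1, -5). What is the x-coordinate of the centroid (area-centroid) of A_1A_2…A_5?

-148/47

Apply the shoelace (surveyor's) formula. First the cross-terms c_i = x_i·y_{i+1} − x_{i+1}·y_i:
  22, 26, 78, -14, -18  ⇒  2A = 94, A = 47.
Then Σ (x_i + x_{i+1})·c_i = -888, so x̄ = -888 / (6·47) = -148/47.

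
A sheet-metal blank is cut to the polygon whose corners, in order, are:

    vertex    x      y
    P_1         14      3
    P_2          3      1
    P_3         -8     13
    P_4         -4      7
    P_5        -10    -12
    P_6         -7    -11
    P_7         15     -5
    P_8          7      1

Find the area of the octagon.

Σ = (5) + (47) + (-4) + (118) + (26) + (200) + (50) + (7) = 449
Area = |Σ|/2 = 224.5.

224.5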